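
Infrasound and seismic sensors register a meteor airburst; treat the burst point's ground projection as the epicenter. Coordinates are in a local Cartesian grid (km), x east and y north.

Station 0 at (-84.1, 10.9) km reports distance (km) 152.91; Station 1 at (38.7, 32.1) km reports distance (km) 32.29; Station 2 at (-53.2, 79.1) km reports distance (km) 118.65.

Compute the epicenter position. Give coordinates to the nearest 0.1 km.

Circle about each station: (x + 84.1)² + (y − 10.9)² = 152.91²; (x − 38.7)² + (y − 32.1)² = 32.29²; (x + 53.2)² + (y − 79.1)² = 118.65².
Subtracting pairs of circle equations eliminates x²+y² and gives linear equations (the radical axes):
245.6 x + 42.4 y = 17675.30
61.8 x + 136.4 y = 11199.08
Solving the 2×2 system: x ≈ 62.7, y ≈ 53.7 km.
Check against Station 0 (with the unrounded x, y): √((x + 84.1)²+(y − 10.9)²) = 152.91 ≈ 152.91 km. ✓

x ≈ 62.7 km, y ≈ 53.7 km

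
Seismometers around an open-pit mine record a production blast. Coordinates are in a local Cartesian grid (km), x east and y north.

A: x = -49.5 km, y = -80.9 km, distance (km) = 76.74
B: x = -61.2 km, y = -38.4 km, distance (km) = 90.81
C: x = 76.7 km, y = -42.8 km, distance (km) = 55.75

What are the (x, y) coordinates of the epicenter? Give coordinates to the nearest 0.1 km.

(25.6, -65.1)

Circle about each station: (x + 49.5)² + (y + 80.9)² = 76.74²; (x + 61.2)² + (y + 38.4)² = 90.81²; (x − 76.7)² + (y + 42.8)² = 55.75².
Subtracting the A equation from the B and C equations removes the quadratic terms:
-23.4 x + 85.0 y = -6132.49
252.4 x + 76.2 y = 1500.64
Solving the 2×2 system: x ≈ 25.6, y ≈ -65.1 km.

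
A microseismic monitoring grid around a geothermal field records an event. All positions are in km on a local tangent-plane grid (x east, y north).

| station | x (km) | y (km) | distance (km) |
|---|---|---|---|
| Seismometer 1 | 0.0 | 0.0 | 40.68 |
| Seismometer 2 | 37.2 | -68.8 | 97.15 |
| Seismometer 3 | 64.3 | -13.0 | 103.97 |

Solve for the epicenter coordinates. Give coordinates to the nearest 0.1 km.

Circle about each station: x² + y² = 40.68²; (x − 37.2)² + (y + 68.8)² = 97.15²; (x − 64.3)² + (y + 13.0)² = 103.97².
Subtracting pairs of circle equations eliminates x²+y² and gives linear equations (the radical axes):
74.4 x − 137.6 y = -1665.98
128.6 x − 26.0 y = -4851.41
Solving the 2×2 system: x ≈ -39.6, y ≈ -9.3 km.

(-39.6, -9.3)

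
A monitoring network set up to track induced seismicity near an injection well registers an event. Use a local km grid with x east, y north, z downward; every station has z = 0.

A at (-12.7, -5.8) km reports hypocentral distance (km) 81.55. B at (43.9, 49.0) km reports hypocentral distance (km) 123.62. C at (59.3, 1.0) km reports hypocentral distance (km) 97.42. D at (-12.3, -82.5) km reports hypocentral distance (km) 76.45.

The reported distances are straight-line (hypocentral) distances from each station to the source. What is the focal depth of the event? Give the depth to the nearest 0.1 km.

depth ≈ 65.8 km

Each station gives a sphere (x−x_i)² + (y−y_i)² + z² = d_i² (stations at z=0).
Subtracting the A sphere from B and C: z² cancels, leaving linear equations in x and y:
113.2 x + 109.6 y = -4498.22
144.0 x + 13.6 y = 482.31
Solving: x ≈ 8.007, y ≈ -49.312 km (keep extra digits for the depth step; rounded: 8.0, -49.3).
Then from the A sphere: z² = 81.55² − (x + 12.7)² − (y + 5.8)² with x = 8.007, y = -49.312, so z ≈ 65.790 ≈ 65.8 km.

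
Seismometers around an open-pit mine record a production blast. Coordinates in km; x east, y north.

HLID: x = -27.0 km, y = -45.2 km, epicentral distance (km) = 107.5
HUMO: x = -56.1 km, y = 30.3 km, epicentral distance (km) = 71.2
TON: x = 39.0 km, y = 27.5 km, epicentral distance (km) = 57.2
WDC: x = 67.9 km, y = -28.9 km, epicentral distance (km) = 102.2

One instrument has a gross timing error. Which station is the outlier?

Solve using three stations at a time. Using HLID, HUMO, WDC (subtract circle equations pairwise → linear system) gives (x, y) ≈ (10.4, 55.5).
Distances from that point to each station vs reported:
  HLID: calculated 107.5 vs reported 107.5 → residual 0.0 km
  HUMO: calculated 71.1 vs reported 71.2 → residual 0.1 km
  TON: calculated 40.0 vs reported 57.2 → residual 17.2 km
  WDC: calculated 102.2 vs reported 102.2 → residual 0.0 km
HLID, HUMO, WDC are mutually consistent (residuals ≈ 0); TON is off by 17.2 km.

TON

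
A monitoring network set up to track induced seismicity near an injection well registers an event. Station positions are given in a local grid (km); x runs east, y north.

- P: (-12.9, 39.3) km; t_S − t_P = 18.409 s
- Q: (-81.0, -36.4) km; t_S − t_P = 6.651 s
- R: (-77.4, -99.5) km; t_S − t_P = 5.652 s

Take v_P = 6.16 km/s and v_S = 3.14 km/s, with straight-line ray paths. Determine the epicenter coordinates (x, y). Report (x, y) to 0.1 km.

(-55.6, -70.6)

Distance from S−P lag: d = Δt · v_P v_S / (v_P − v_S) = Δt · (6.16·3.14)/(6.16−3.14) ≈ 6.4048·Δt.
So d_P = 117.91, d_Q = 42.60, d_R = 36.20 km.
Circle about each station: (x + 12.9)² + (y − 39.3)² = 117.91²; (x + 81.0)² + (y + 36.4)² = 42.60²; (x + 77.4)² + (y + 99.5)² = 36.20².
Subtracting pairs of circle equations eliminates x²+y² and gives linear equations (the radical axes):
-136.2 x − 151.4 y = 18263.07
-129.0 x − 277.6 y = 26772.44
Solving the 2×2 system: x ≈ -55.6, y ≈ -70.6 km.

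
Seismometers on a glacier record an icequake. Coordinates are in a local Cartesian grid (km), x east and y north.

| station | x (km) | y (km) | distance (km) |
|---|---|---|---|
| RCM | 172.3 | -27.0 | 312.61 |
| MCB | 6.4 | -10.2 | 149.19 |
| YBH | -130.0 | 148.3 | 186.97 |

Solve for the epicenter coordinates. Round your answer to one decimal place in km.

(-140.1, -38.4)

Circle about each station: (x − 172.3)² + (y + 27.0)² = 312.61²; (x − 6.4)² + (y + 10.2)² = 149.19²; (x + 130.0)² + (y − 148.3)² = 186.97².
Subtracting the RCM equation from the MCB and YBH equations removes the quadratic terms:
-331.8 x + 33.6 y = 45196.07
-604.6 x + 350.6 y = 71243.83
Solving the 2×2 system: x ≈ -140.1, y ≈ -38.4 km.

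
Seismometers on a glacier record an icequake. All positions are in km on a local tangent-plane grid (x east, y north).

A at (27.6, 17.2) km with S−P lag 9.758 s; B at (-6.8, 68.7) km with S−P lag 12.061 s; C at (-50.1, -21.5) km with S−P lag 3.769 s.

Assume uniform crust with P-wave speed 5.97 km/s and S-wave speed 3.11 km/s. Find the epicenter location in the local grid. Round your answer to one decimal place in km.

-31.5 km east, -5.6 km north

Distance from S−P lag: d = Δt · v_P v_S / (v_P − v_S) = Δt · (5.97·3.11)/(5.97−3.11) ≈ 6.4919·Δt.
So d_A = 63.35, d_B = 78.30, d_C = 24.47 km.
Circle about each station: (x − 27.6)² + (y − 17.2)² = 63.35²; (x + 6.8)² + (y − 68.7)² = 78.30²; (x + 50.1)² + (y + 21.5)² = 24.47².
Subtracting pairs of circle equations eliminates x²+y² and gives linear equations (the radical axes):
-68.8 x + 103.0 y = 1590.66
-155.4 x − 77.4 y = 5329.10
Solving the 2×2 system: x ≈ -31.5, y ≈ -5.6 km.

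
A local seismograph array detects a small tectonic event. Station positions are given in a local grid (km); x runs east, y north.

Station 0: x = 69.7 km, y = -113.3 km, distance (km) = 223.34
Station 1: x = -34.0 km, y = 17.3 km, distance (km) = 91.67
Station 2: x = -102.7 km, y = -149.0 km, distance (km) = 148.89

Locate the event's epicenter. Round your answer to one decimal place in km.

(-123.7, -1.6)

Circle about each station: (x − 69.7)² + (y + 113.3)² = 223.34²; (x + 34.0)² + (y − 17.3)² = 91.67²; (x + 102.7)² + (y + 149.0)² = 148.89².
Subtracting the Station 0 equation from the Station 1 and Station 2 equations removes the quadratic terms:
-207.4 x + 261.2 y = 25237.68
-344.8 x − 71.4 y = 42765.83
Solving the 2×2 system: x ≈ -123.7, y ≈ -1.6 km.
Check against Station 0 (with the unrounded x, y): √((x − 69.7)²+(y + 113.3)²) = 223.34 ≈ 223.34 km. ✓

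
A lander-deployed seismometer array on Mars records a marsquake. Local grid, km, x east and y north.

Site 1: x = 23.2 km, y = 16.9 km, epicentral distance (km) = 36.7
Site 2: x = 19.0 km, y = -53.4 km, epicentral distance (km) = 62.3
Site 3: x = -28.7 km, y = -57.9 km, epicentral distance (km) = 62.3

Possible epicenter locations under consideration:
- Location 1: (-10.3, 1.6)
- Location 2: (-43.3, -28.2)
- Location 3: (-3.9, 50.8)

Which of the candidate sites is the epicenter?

For each candidate, compare |candidate − station| to the reported distance:
Location 1: residuals Site 1 0.1, Site 2 0.0, Site 3 0.0 → max 0.1 km
Location 2: residuals Site 1 43.7, Site 2 4.9, Site 3 29.2 → max 43.7 km
Location 3: residuals Site 1 6.7, Site 2 44.4, Site 3 49.2 → max 49.2 km
Only Location 1 has all residuals ≈ 0.

Location 1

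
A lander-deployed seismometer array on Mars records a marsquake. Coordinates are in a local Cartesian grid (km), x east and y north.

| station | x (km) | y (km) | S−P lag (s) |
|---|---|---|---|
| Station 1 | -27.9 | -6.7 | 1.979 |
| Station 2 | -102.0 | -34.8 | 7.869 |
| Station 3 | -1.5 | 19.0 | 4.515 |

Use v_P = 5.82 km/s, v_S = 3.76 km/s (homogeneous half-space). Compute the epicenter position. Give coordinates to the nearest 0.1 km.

-18.9 km east, -25.7 km north

Distance from S−P lag: d = Δt · v_P v_S / (v_P − v_S) = Δt · (5.82·3.76)/(5.82−3.76) ≈ 10.6229·Δt.
So d_Station 1 = 21.02, d_Station 2 = 83.59, d_Station 3 = 47.96 km.
Circle about each station: (x + 27.9)² + (y + 6.7)² = 21.02²; (x + 102.0)² + (y + 34.8)² = 83.59²; (x + 1.5)² + (y − 19.0)² = 47.96².
Subtracting the Station 1 equation from the Station 2 and Station 3 equations removes the quadratic terms:
-148.2 x − 56.2 y = 4246.29
52.8 x + 51.4 y = -2318.37
Solving the 2×2 system: x ≈ -18.9, y ≈ -25.7 km.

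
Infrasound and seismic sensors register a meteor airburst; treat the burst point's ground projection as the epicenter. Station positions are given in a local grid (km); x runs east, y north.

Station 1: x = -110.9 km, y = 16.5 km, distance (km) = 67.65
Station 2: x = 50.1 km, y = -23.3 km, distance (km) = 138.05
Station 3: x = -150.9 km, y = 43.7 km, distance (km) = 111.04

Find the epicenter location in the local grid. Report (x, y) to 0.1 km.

x ≈ -86.0 km, y ≈ -46.4 km

Circle about each station: (x + 110.9)² + (y − 16.5)² = 67.65²; (x − 50.1)² + (y + 23.3)² = 138.05²; (x + 150.9)² + (y − 43.7)² = 111.04².
Subtracting the Station 1 equation from the Station 2 and Station 3 equations removes the quadratic terms:
322.0 x − 79.6 y = -23999.44
-80.0 x + 54.4 y = 4356.08
Solving the 2×2 system: x ≈ -86.0, y ≈ -46.4 km.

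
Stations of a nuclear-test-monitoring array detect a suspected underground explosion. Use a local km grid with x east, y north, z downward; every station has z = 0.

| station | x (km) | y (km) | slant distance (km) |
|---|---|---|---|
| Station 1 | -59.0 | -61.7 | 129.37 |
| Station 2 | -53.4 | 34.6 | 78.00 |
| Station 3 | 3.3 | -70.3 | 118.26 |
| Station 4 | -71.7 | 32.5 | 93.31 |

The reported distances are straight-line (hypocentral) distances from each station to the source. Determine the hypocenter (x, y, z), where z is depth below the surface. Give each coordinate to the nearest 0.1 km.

x ≈ 8.6 km, y ≈ 38.0 km, depth ≈ 47.2 km

Each station gives a sphere (x−x_i)² + (y−y_i)² + z² = d_i² (stations at z=0).
Subtracting the Station 1 sphere from Station 2 and Station 3: z² cancels, leaving linear equations in x and y:
11.2 x + 192.6 y = 7413.43
124.6 x − 17.2 y = 416.26
Solving: x ≈ 8.585, y ≈ 37.992 km (keep extra digits for the depth step; rounded: 8.6, 38.0).
Then from the Station 1 sphere: z² = 129.37² − (x + 59.0)² − (y + 61.7)² with x = 8.585, y = 37.992, so z ≈ 47.227 ≈ 47.2 km.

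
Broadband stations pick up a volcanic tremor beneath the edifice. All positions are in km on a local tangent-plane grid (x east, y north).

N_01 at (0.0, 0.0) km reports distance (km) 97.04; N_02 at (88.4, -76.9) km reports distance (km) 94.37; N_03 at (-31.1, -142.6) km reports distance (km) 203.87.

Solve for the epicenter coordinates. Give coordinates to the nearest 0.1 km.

x ≈ 95.5 km, y ≈ 17.2 km

Circle about each station: x² + y² = 97.04²; (x − 88.4)² + (y + 76.9)² = 94.37²; (x + 31.1)² + (y + 142.6)² = 203.87².
Subtracting pairs of circle equations eliminates x²+y² and gives linear equations (the radical axes):
176.8 x − 153.8 y = 14239.23
-62.2 x − 285.2 y = -10844.25
Solving the 2×2 system: x ≈ 95.5, y ≈ 17.2 km.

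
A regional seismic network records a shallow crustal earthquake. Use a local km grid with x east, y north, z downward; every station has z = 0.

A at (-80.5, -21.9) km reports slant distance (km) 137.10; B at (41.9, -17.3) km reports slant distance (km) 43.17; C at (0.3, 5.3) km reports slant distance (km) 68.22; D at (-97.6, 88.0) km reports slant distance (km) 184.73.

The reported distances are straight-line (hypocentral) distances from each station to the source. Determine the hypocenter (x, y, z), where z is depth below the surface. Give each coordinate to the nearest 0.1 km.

Each station gives a sphere (x−x_i)² + (y−y_i)² + z² = d_i² (stations at z=0).
Subtracting the A sphere from B and C: z² cancels, leaving linear equations in x and y:
244.8 x + 9.2 y = 12027.80
161.6 x + 54.4 y = 7210.76
Solving: x ≈ 49.700, y ≈ -15.088 km (keep extra digits for the depth step; rounded: 49.7, -15.1).
Then from the A sphere: z² = 137.10² − (x + 80.5)² − (y + 21.9)² with x = 49.700, y = -15.088, so z ≈ 42.402 ≈ 42.4 km.

(49.7, -15.1, 42.4)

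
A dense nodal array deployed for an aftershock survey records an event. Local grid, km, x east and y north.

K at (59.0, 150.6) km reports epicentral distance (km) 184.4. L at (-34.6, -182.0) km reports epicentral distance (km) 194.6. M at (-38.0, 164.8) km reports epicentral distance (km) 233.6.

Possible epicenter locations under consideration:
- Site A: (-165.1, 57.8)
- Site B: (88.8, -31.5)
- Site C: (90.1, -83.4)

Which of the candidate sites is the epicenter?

For each candidate, compare |candidate − station| to the reported distance:
Site A: residuals K 58.2, L 78.4, M 67.5 → max 78.4 km
Site B: residuals K 0.1, L 0.0, M 0.1 → max 0.1 km
Site C: residuals K 51.7, L 35.6, M 45.7 → max 51.7 km
Only Site B has all residuals ≈ 0.

Site B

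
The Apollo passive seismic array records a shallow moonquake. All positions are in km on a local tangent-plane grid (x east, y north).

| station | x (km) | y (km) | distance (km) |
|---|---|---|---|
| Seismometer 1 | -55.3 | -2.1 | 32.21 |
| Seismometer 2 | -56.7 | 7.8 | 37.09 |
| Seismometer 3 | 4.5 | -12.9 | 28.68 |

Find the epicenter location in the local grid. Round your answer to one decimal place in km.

-24.0 km east, -9.7 km north

Circle about each station: (x + 55.3)² + (y + 2.1)² = 32.21²; (x + 56.7)² + (y − 7.8)² = 37.09²; (x − 4.5)² + (y + 12.9)² = 28.68².
Subtracting the Seismometer 1 equation from the Seismometer 2 and Seismometer 3 equations removes the quadratic terms:
-2.8 x + 19.8 y = -124.95
119.6 x − 21.6 y = -2660.90
Solving the 2×2 system: x ≈ -24.0, y ≈ -9.7 km.
Check against Seismometer 1 (with the unrounded x, y): √((x + 55.3)²+(y + 2.1)²) = 32.21 ≈ 32.21 km. ✓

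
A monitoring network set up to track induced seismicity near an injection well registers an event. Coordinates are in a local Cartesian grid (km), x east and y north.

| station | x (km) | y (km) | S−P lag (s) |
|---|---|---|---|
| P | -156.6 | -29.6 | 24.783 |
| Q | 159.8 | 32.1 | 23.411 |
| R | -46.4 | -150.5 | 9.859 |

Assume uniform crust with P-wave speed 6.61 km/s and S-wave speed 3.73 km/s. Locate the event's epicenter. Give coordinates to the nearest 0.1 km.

(33.6, -123.6)

Distance from S−P lag: d = Δt · v_P v_S / (v_P − v_S) = Δt · (6.61·3.73)/(6.61−3.73) ≈ 8.5609·Δt.
So d_P = 212.16, d_Q = 200.42, d_R = 84.40 km.
Circle about each station: (x + 156.6)² + (y + 29.6)² = 212.16²; (x − 159.8)² + (y − 32.1)² = 200.42²; (x + 46.4)² + (y + 150.5)² = 84.40².
Subtracting the P equation from the Q and R equations removes the quadratic terms:
632.8 x + 123.4 y = 6010.42
220.4 x − 241.8 y = 37292.00
Solving the 2×2 system: x ≈ 33.6, y ≈ -123.6 km.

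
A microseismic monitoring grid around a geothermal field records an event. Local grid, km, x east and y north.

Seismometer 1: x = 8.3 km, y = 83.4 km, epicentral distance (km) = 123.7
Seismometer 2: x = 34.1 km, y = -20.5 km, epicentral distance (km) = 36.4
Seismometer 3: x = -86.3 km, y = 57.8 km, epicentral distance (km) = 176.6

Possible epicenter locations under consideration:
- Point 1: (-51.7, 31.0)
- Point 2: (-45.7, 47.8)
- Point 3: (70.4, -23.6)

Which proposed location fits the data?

For each candidate, compare |candidate − station| to the reported distance:
Point 1: residuals Seismometer 1 44.0, Seismometer 2 63.7, Seismometer 3 132.8 → max 132.8 km
Point 2: residuals Seismometer 1 59.0, Seismometer 2 68.6, Seismometer 3 134.8 → max 134.8 km
Point 3: residuals Seismometer 1 0.0, Seismometer 2 0.0, Seismometer 3 0.0 → max 0.0 km
Only Point 3 has all residuals ≈ 0.

Point 3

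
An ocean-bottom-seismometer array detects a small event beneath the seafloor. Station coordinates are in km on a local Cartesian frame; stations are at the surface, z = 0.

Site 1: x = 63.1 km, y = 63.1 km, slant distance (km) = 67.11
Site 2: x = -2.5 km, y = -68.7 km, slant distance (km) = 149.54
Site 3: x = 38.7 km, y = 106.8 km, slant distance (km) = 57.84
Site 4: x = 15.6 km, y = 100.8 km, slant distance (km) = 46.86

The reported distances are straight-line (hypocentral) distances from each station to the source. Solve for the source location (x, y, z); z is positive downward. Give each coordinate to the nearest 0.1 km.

Each station gives a sphere (x−x_i)² + (y−y_i)² + z² = d_i² (stations at z=0).
Subtracting the Site 1 sphere from Site 2 and Site 3: z² cancels, leaving linear equations in x and y:
-131.2 x − 263.6 y = -21095.74
-48.8 x + 87.4 y = 6099.00
Solving: x ≈ 9.703, y ≈ 75.200 km (keep extra digits for the depth step; rounded: 9.7, 75.2).
Then from the Site 1 sphere: z² = 67.11² − (x − 63.1)² − (y − 63.1)² with x = 9.703, y = 75.200, so z ≈ 38.809 ≈ 38.8 km.

(9.7, 75.2, 38.8)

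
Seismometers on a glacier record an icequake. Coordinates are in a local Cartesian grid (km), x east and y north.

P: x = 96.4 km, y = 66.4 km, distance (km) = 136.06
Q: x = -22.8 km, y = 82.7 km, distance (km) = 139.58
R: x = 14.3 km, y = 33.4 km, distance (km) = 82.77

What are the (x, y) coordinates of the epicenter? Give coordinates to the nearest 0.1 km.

(24.0, -48.8)

Circle about each station: (x − 96.4)² + (y − 66.4)² = 136.06²; (x + 22.8)² + (y − 82.7)² = 139.58²; (x − 14.3)² + (y − 33.4)² = 82.77².
Subtracting the P equation from the Q and R equations removes the quadratic terms:
-238.4 x + 32.6 y = -7313.04
-164.2 x − 66.0 y = -720.42
Solving the 2×2 system: x ≈ 24.0, y ≈ -48.8 km.
Check against P (with the unrounded x, y): √((x − 96.4)²+(y − 66.4)²) = 136.06 ≈ 136.06 km. ✓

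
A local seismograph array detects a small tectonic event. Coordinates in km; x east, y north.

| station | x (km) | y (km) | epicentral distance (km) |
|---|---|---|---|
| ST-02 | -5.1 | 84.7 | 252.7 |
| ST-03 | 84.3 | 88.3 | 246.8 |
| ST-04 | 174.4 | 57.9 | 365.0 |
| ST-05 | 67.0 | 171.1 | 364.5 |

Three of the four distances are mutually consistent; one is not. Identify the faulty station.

ST-03

Solve using three stations at a time. Using ST-02, ST-04, ST-05 (subtract circle equations pairwise → linear system) gives (x, y) ≈ (-138.6, -129.9).
Distances from that point to each station vs reported:
  ST-02: calculated 252.8 vs reported 252.7 → residual 0.1 km
  ST-03: calculated 311.9 vs reported 246.8 → residual 65.1 km
  ST-04: calculated 365.0 vs reported 365.0 → residual 0.0 km
  ST-05: calculated 364.5 vs reported 364.5 → residual 0.0 km
ST-02, ST-04, ST-05 are mutually consistent (residuals ≈ 0); ST-03 is off by 65.1 km.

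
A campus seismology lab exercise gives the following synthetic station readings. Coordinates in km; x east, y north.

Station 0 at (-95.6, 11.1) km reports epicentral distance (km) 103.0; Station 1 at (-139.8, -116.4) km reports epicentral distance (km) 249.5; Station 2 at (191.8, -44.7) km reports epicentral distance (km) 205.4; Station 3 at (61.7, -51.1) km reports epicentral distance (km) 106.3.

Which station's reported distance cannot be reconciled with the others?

Station 1

Solve using three stations at a time. Using Station 0, Station 2, Station 3 (subtract circle equations pairwise → linear system) gives (x, y) ≈ (3.8, 38.0).
Distances from that point to each station vs reported:
  Station 0: calculated 103.0 vs reported 103.0 → residual 0.0 km
  Station 1: calculated 210.9 vs reported 249.5 → residual 38.6 km
  Station 2: calculated 205.4 vs reported 205.4 → residual 0.0 km
  Station 3: calculated 106.3 vs reported 106.3 → residual 0.0 km
Station 0, Station 2, Station 3 are mutually consistent (residuals ≈ 0); Station 1 is off by 38.6 km.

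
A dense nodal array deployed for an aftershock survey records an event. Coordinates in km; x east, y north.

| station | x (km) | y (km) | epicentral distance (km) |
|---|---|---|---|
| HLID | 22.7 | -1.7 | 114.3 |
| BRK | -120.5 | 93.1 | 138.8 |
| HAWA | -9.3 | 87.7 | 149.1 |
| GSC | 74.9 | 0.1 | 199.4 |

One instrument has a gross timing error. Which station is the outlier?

GSC

Solve using three stations at a time. Using HLID, BRK, HAWA (subtract circle equations pairwise → linear system) gives (x, y) ≈ (-84.6, -41.0).
Distances from that point to each station vs reported:
  HLID: calculated 114.3 vs reported 114.3 → residual 0.0 km
  BRK: calculated 138.8 vs reported 138.8 → residual 0.0 km
  HAWA: calculated 149.1 vs reported 149.1 → residual 0.0 km
  GSC: calculated 164.7 vs reported 199.4 → residual 34.7 km
HLID, BRK, HAWA are mutually consistent (residuals ≈ 0); GSC is off by 34.7 km.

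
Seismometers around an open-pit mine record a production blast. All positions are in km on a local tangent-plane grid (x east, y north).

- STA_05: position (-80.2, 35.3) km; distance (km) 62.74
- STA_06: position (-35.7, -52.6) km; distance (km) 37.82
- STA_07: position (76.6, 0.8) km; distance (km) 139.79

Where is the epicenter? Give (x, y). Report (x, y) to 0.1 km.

Circle about each station: (x + 80.2)² + (y − 35.3)² = 62.74²; (x + 35.7)² + (y + 52.6)² = 37.82²; (x − 76.6)² + (y − 0.8)² = 139.79².
Subtracting pairs of circle equations eliminates x²+y² and gives linear equations (the radical axes):
89.0 x − 175.8 y = -1130.92
313.6 x − 69.0 y = -17414.87
Solving the 2×2 system: x ≈ -60.9, y ≈ -24.4 km.
Check against STA_05 (with the unrounded x, y): √((x + 80.2)²+(y − 35.3)²) = 62.74 ≈ 62.74 km. ✓

x ≈ -60.9 km, y ≈ -24.4 km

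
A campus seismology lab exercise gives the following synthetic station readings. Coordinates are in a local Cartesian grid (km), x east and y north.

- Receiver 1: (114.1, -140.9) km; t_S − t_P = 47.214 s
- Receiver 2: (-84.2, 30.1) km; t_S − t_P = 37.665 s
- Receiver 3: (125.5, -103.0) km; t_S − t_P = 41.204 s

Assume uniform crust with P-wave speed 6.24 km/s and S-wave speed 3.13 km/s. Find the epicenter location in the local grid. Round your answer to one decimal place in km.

x ≈ 116.3 km, y ≈ 155.6 km

Distance from S−P lag: d = Δt · v_P v_S / (v_P − v_S) = Δt · (6.24·3.13)/(6.24−3.13) ≈ 6.2801·Δt.
So d_Receiver 1 = 296.51, d_Receiver 2 = 236.54, d_Receiver 3 = 258.77 km.
Circle about each station: (x − 114.1)² + (y + 140.9)² = 296.51²; (x + 84.2)² + (y − 30.1)² = 236.54²; (x − 125.5)² + (y + 103.0)² = 258.77².
Subtracting the Receiver 1 equation from the Receiver 2 and Receiver 3 equations removes the quadratic terms:
-396.6 x + 342.0 y = 7091.04
22.8 x + 75.8 y = 14443.90
Solving the 2×2 system: x ≈ 116.3, y ≈ 155.6 km.
Check against Receiver 1 (with the unrounded x, y): √((x − 114.1)²+(y + 140.9)²) = 296.48 ≈ 296.51 km. ✓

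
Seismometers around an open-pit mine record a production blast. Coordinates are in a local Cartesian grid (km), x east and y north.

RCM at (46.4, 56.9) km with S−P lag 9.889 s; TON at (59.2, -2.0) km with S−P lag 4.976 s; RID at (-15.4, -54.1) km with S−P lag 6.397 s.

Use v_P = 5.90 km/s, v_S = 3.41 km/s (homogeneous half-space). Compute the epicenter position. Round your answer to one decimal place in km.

x ≈ 23.0 km, y ≈ -19.5 km

Distance from S−P lag: d = Δt · v_P v_S / (v_P − v_S) = Δt · (5.90·3.41)/(5.90−3.41) ≈ 8.0799·Δt.
So d_RCM = 79.90, d_TON = 40.21, d_RID = 51.69 km.
Circle about each station: (x − 46.4)² + (y − 56.9)² = 79.90²; (x − 59.2)² + (y + 2.0)² = 40.21²; (x + 15.4)² + (y + 54.1)² = 51.69².
Subtracting pairs of circle equations eliminates x²+y² and gives linear equations (the radical axes):
25.6 x − 117.8 y = 2885.24
-123.6 x − 222.0 y = 1485.55
Solving the 2×2 system: x ≈ 23.0, y ≈ -19.5 km.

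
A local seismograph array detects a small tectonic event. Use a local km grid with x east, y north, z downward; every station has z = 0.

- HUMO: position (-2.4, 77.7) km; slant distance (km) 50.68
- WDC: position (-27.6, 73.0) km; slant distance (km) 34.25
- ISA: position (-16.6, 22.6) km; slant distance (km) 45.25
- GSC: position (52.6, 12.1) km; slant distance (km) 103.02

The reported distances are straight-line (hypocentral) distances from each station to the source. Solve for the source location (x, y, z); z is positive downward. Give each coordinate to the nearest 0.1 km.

Each station gives a sphere (x−x_i)² + (y−y_i)² + z² = d_i² (stations at z=0).
Subtracting the HUMO sphere from WDC and ISA: z² cancels, leaving linear equations in x and y:
-50.4 x − 9.4 y = 1443.11
-28.4 x − 110.2 y = -4735.83
Solving: x ≈ -38.499, y ≈ 52.897 km (keep extra digits for the depth step; rounded: -38.5, 52.9).
Then from the HUMO sphere: z² = 50.68² − (x + 2.4)² − (y − 77.7)² with x = -38.499, y = 52.897, so z ≈ 25.498 ≈ 25.5 km.

x ≈ -38.5 km, y ≈ 52.9 km, depth ≈ 25.5 km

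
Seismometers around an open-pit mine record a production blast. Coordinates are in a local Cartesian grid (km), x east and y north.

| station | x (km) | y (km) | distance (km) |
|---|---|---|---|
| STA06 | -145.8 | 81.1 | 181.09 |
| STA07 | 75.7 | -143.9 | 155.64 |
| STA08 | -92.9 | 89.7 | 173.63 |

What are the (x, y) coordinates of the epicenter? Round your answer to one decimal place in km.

(-67.1, -82.0)

Circle about each station: (x + 145.8)² + (y − 81.1)² = 181.09²; (x − 75.7)² + (y + 143.9)² = 155.64²; (x + 92.9)² + (y − 89.7)² = 173.63².
Subtracting pairs of circle equations eliminates x²+y² and gives linear equations (the radical axes):
443.0 x − 450.0 y = 7172.63
105.8 x + 17.2 y = -8512.14
Solving the 2×2 system: x ≈ -67.1, y ≈ -82.0 km.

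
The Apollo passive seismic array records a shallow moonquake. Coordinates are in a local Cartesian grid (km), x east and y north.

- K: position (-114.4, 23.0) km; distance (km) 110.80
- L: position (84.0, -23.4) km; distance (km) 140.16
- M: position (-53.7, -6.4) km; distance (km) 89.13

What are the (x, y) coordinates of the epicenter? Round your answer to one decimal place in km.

(-16.3, 74.5)

Circle about each station: (x + 114.4)² + (y − 23.0)² = 110.80²; (x − 84.0)² + (y + 23.4)² = 140.16²; (x + 53.7)² + (y + 6.4)² = 89.13².
Subtracting the K equation from the L and M equations removes the quadratic terms:
396.8 x − 92.8 y = -13380.99
121.4 x − 58.8 y = -6359.23
Solving the 2×2 system: x ≈ -16.3, y ≈ 74.5 km.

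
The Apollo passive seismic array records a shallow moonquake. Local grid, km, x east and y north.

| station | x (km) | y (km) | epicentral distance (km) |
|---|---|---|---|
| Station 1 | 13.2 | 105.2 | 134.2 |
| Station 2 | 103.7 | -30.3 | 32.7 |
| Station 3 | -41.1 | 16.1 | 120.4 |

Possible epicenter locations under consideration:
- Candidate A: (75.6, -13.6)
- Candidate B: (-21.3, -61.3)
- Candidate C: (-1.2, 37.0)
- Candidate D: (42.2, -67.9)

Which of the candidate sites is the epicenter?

For each candidate, compare |candidate − station| to the reported distance:
Candidate A: residuals Station 1 0.0, Station 2 0.0, Station 3 0.0 → max 0.0 km
Candidate B: residuals Station 1 35.8, Station 2 96.1, Station 3 40.5 → max 96.1 km
Candidate C: residuals Station 1 64.5, Station 2 91.9, Station 3 75.4 → max 91.9 km
Candidate D: residuals Station 1 41.3, Station 2 39.4, Station 3 2.1 → max 41.3 km
Only Candidate A has all residuals ≈ 0.

Candidate A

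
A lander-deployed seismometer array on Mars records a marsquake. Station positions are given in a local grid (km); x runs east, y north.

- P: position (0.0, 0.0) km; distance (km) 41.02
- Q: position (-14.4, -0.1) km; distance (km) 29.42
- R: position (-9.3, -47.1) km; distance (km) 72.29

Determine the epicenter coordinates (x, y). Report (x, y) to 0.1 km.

Circle about each station: x² + y² = 41.02²; (x + 14.4)² + (y + 0.1)² = 29.42²; (x + 9.3)² + (y + 47.1)² = 72.29².
Subtracting the P equation from the Q and R equations removes the quadratic terms:
-28.8 x − 0.2 y = 1024.47
-18.6 x − 94.2 y = -1238.30
Solving the 2×2 system: x ≈ -35.7, y ≈ 20.2 km.

(-35.7, 20.2)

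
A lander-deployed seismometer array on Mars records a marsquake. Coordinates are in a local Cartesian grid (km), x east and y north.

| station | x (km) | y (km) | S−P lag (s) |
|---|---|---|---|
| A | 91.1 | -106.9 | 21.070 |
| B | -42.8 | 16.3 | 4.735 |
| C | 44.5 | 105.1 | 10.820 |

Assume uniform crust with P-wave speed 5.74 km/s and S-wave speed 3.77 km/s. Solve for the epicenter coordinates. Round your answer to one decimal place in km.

(-66.5, 62.6)

Distance from S−P lag: d = Δt · v_P v_S / (v_P − v_S) = Δt · (5.74·3.77)/(5.74−3.77) ≈ 10.9847·Δt.
So d_A = 231.45, d_B = 52.01, d_C = 118.85 km.
Circle about each station: (x − 91.1)² + (y + 106.9)² = 231.45²; (x + 42.8)² + (y − 16.3)² = 52.01²; (x − 44.5)² + (y − 105.1)² = 118.85².
Subtracting pairs of circle equations eliminates x²+y² and gives linear equations (the radical axes):
-267.8 x + 246.4 y = 33234.77
-93.2 x + 424.0 y = 32743.22
Solving the 2×2 system: x ≈ -66.5, y ≈ 62.6 km.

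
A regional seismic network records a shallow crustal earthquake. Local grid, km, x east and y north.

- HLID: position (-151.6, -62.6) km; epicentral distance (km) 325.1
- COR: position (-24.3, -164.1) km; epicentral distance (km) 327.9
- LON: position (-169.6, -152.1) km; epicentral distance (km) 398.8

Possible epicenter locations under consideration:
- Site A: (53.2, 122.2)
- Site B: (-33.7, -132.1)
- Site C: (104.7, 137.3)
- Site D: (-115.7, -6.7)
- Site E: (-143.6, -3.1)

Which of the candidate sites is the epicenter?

For each candidate, compare |candidate − station| to the reported distance:
Site A: residuals HLID 49.2, COR 31.3, LON 45.4 → max 49.2 km
Site B: residuals HLID 188.2, COR 294.5, LON 261.4 → max 294.5 km
Site C: residuals HLID 0.1, COR 0.1, LON 0.1 → max 0.1 km
Site D: residuals HLID 258.7, COR 145.9, LON 243.7 → max 258.7 km
Site E: residuals HLID 265.1, COR 127.5, LON 247.5 → max 265.1 km
Only Site C has all residuals ≈ 0.

Site C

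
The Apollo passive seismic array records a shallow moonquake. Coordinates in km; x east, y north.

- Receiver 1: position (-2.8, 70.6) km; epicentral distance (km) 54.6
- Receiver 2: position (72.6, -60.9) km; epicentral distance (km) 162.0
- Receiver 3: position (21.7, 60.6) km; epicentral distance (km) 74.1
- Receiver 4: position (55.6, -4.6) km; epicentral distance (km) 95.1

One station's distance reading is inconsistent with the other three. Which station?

Solve using three stations at a time. Using Receiver 1, Receiver 2, Receiver 3 (subtract circle equations pairwise → linear system) gives (x, y) ≈ (-50.4, 44.4).
Distances from that point to each station vs reported:
  Receiver 1: calculated 54.4 vs reported 54.6 → residual 0.2 km
  Receiver 2: calculated 161.9 vs reported 162.0 → residual 0.1 km
  Receiver 3: calculated 73.9 vs reported 74.1 → residual 0.2 km
  Receiver 4: calculated 116.8 vs reported 95.1 → residual 21.7 km
Receiver 1, Receiver 2, Receiver 3 are mutually consistent (residuals ≈ 0); Receiver 4 is off by 21.7 km.

Receiver 4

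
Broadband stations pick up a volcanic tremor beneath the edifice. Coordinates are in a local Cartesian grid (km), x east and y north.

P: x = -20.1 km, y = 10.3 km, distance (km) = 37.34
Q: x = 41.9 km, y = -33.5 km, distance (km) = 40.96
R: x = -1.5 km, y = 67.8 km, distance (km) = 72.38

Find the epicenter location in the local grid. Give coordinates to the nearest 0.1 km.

Circle about each station: (x + 20.1)² + (y − 10.3)² = 37.34²; (x − 41.9)² + (y + 33.5)² = 40.96²; (x + 1.5)² + (y − 67.8)² = 72.38².
Subtracting the P equation from the Q and R equations removes the quadratic terms:
124.0 x − 87.6 y = 2084.31
37.2 x + 115.0 y = 244.40
Solving the 2×2 system: x ≈ 14.9, y ≈ -2.7 km.

(14.9, -2.7)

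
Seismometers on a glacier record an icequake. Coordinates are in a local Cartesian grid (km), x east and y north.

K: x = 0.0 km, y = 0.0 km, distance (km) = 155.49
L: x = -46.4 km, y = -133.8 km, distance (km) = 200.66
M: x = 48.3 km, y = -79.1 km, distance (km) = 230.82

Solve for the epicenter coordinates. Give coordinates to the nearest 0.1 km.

-150.9 km east, 37.5 km north

Circle about each station: x² + y² = 155.49²; (x + 46.4)² + (y + 133.8)² = 200.66²; (x − 48.3)² + (y + 79.1)² = 230.82².
Subtracting pairs of circle equations eliminates x²+y² and gives linear equations (the radical axes):
-92.8 x − 267.6 y = 3968.10
96.6 x − 158.2 y = -20511.03
Solving the 2×2 system: x ≈ -150.9, y ≈ 37.5 km.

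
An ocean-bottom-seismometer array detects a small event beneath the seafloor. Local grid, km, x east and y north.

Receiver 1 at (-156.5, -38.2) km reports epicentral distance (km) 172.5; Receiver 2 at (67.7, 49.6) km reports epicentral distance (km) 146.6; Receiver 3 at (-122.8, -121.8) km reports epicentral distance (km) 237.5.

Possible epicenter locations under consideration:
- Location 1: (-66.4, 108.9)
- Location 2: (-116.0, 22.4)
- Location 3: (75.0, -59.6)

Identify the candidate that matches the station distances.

Location 1

For each candidate, compare |candidate − station| to the reported distance:
Location 1: residuals Receiver 1 0.0, Receiver 2 0.0, Receiver 3 0.0 → max 0.0 km
Location 2: residuals Receiver 1 99.6, Receiver 2 39.1, Receiver 3 93.1 → max 99.6 km
Location 3: residuals Receiver 1 60.0, Receiver 2 37.2, Receiver 3 30.2 → max 60.0 km
Only Location 1 has all residuals ≈ 0.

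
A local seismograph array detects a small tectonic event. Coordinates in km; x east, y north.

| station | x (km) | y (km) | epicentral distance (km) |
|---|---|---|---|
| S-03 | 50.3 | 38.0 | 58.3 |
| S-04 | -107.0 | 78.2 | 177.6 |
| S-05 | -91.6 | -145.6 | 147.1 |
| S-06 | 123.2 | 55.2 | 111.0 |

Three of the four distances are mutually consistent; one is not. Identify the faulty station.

S-05

Solve using three stations at a time. Using S-03, S-04, S-06 (subtract circle equations pairwise → linear system) gives (x, y) ≈ (41.2, -19.8).
Distances from that point to each station vs reported:
  S-03: calculated 58.5 vs reported 58.3 → residual 0.2 km
  S-04: calculated 177.7 vs reported 177.6 → residual 0.1 km
  S-05: calculated 183.0 vs reported 147.1 → residual 35.9 km
  S-06: calculated 111.1 vs reported 111.0 → residual 0.1 km
S-03, S-04, S-06 are mutually consistent (residuals ≈ 0); S-05 is off by 35.9 km.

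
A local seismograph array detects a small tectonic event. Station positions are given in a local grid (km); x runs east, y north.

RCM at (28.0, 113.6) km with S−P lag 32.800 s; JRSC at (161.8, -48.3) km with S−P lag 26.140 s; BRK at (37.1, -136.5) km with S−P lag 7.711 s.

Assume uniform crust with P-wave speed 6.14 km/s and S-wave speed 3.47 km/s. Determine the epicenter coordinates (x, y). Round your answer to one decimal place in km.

Distance from S−P lag: d = Δt · v_P v_S / (v_P − v_S) = Δt · (6.14·3.47)/(6.14−3.47) ≈ 7.9797·Δt.
So d_RCM = 261.73, d_JRSC = 208.59, d_BRK = 61.53 km.
Circle about each station: (x − 28.0)² + (y − 113.6)² = 261.73²; (x − 161.8)² + (y + 48.3)² = 208.59²; (x − 37.1)² + (y + 136.5)² = 61.53².
Subtracting the RCM equation from the JRSC and BRK equations removes the quadratic terms:
267.6 x − 323.8 y = 39815.97
18.2 x − 500.2 y = 71036.35
Solving the 2×2 system: x ≈ -24.1, y ≈ -142.9 km.
Check against RCM (with the unrounded x, y): √((x − 28.0)²+(y − 113.6)²) = 261.73 ≈ 261.73 km. ✓

-24.1 km east, -142.9 km north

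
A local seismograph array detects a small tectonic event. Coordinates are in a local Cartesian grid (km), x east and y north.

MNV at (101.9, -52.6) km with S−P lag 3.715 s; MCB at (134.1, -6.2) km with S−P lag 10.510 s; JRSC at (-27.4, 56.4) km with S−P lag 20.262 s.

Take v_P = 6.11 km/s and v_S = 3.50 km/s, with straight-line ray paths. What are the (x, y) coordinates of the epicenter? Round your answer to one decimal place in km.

Distance from S−P lag: d = Δt · v_P v_S / (v_P − v_S) = Δt · (6.11·3.50)/(6.11−3.50) ≈ 8.1935·Δt.
So d_MNV = 30.44, d_MCB = 86.11, d_JRSC = 166.02 km.
Circle about each station: (x − 101.9)² + (y + 52.6)² = 30.44²; (x − 134.1)² + (y + 6.2)² = 86.11²; (x + 27.4)² + (y − 56.4)² = 166.02².
Subtracting pairs of circle equations eliminates x²+y² and gives linear equations (the radical axes):
64.4 x + 92.8 y = -1617.46
-258.6 x + 218.0 y = -35854.70
Solving the 2×2 system: x ≈ 78.2, y ≈ -71.7 km.

(78.2, -71.7)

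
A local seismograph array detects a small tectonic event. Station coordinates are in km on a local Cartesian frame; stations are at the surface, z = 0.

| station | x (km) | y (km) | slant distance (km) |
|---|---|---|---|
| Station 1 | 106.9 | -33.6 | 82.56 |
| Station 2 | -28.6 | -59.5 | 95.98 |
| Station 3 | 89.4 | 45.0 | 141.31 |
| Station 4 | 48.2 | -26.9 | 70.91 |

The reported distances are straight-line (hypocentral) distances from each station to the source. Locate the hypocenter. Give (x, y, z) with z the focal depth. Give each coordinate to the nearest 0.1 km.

Each station gives a sphere (x−x_i)² + (y−y_i)² + z² = d_i² (stations at z=0).
Subtracting the Station 1 sphere from Station 2 and Station 3: z² cancels, leaving linear equations in x and y:
-271.0 x − 51.8 y = -10594.37
-35.0 x + 157.2 y = -15691.57
Solving: x ≈ 55.799, y ≈ -87.396 km (keep extra digits for the depth step; rounded: 55.8, -87.4).
Then from the Station 1 sphere: z² = 82.56² − (x − 106.9)² − (y + 33.6)² with x = 55.799, y = -87.396, so z ≈ 36.205 ≈ 36.2 km.

x ≈ 55.8 km, y ≈ -87.4 km, depth ≈ 36.2 km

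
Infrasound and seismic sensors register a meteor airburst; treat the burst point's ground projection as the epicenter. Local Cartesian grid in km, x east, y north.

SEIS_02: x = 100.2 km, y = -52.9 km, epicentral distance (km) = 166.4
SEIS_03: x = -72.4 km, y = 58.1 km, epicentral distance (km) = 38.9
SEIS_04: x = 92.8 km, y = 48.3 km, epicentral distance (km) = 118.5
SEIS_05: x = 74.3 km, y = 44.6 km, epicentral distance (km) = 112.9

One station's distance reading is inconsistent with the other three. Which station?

SEIS_04

Solve using three stations at a time. Using SEIS_02, SEIS_03, SEIS_05 (subtract circle equations pairwise → linear system) gives (x, y) ≈ (-38.5, 39.1).
Distances from that point to each station vs reported:
  SEIS_02: calculated 166.4 vs reported 166.4 → residual 0.0 km
  SEIS_03: calculated 38.9 vs reported 38.9 → residual 0.0 km
  SEIS_04: calculated 131.6 vs reported 118.5 → residual 13.1 km
  SEIS_05: calculated 112.9 vs reported 112.9 → residual 0.0 km
SEIS_02, SEIS_03, SEIS_05 are mutually consistent (residuals ≈ 0); SEIS_04 is off by 13.1 km.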